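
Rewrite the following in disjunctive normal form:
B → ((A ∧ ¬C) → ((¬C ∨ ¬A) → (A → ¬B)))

B → ((A ∧ ¬C) → ((¬C ∨ ¬A) → (A → ¬B)))
≡ ¬B ∨ ((A ∧ ¬C) → ((¬C ∨ ¬A) → (A → ¬B)))   [eliminate →]
≡ ¬B ∨ ¬(A ∧ ¬C) ∨ ((¬C ∨ ¬A) → (A → ¬B))   [eliminate →]
≡ ¬B ∨ ¬(A ∧ ¬C) ∨ ¬(¬C ∨ ¬A) ∨ (A → ¬B)   [eliminate →]
≡ ¬B ∨ ¬(A ∧ ¬C) ∨ ¬(¬C ∨ ¬A) ∨ ¬A ∨ ¬B   [eliminate →]
≡ ¬B ∨ ¬A ∨ ¬¬C ∨ ¬(¬C ∨ ¬A) ∨ ¬A ∨ ¬B   [De Morgan]
≡ ¬B ∨ ¬A ∨ C ∨ ¬(¬C ∨ ¬A) ∨ ¬A ∨ ¬B   [double negation]
≡ ¬B ∨ ¬A ∨ C ∨ (¬¬C ∧ ¬¬A) ∨ ¬A ∨ ¬B   [De Morgan]
≡ ¬B ∨ ¬A ∨ C ∨ (C ∧ ¬¬A) ∨ ¬A ∨ ¬B   [double negation]
≡ ¬B ∨ ¬A ∨ C ∨ (C ∧ A) ∨ ¬A ∨ ¬B   [double negation]
≡ ¬B ∨ ¬A ∨ C   [simplify]

¬B ∨ ¬A ∨ C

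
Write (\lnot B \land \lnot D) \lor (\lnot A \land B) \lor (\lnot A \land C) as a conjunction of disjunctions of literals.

(\lnot B \land \lnot D) \lor (\lnot A \land B) \lor (\lnot A \land C)
≡ (\lnot B \lor \lnot A \lor \lnot A) \land (\lnot B \lor \lnot A \lor C) \land (\lnot B \lor B \lor \lnot A) \land (\lnot B \lor B \lor C) \land (\lnot D \lor \lnot A \lor \lnot A) \land (\lnot D \lor \lnot A \lor C) \land (\lnot D \lor B \lor \lnot A) \land (\lnot D \lor B \lor C)   — distribute \lor over \land
≡ (\lnot B \lor \lnot A) \land (\lnot D \lor \lnot A) \land (\lnot D \lor B \lor C)   — simplify

(\lnot B \lor \lnot A) \land (\lnot D \lor \lnot A) \land (\lnot D \lor B \lor C)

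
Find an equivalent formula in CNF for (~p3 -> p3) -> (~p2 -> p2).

~p3 | p2

(~p3 -> p3) -> (~p2 -> p2)
≡ ~(~p3 -> p3) | (~p2 -> p2)   [eliminate ->]
≡ ~(~~p3 | p3) | (~p2 -> p2)   [eliminate ->]
≡ ~(~~p3 | p3) | ~~p2 | p2   [eliminate ->]
≡ (~~~p3 & ~p3) | ~~p2 | p2   [De Morgan]
≡ (~p3 & ~p3) | ~~p2 | p2   [double negation]
≡ (~p3 & ~p3) | p2 | p2   [double negation]
≡ (~p3 | p2 | p2) & (~p3 | p2 | p2)   [distribute | over &]
≡ ~p3 | p2   [simplify]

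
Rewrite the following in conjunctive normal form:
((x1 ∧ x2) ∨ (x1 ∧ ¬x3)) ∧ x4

x1 ∧ (x2 ∨ ¬x3) ∧ x4

((x1 ∧ x2) ∨ (x1 ∧ ¬x3)) ∧ x4
≡ (x1 ∨ x1) ∧ (x1 ∨ ¬x3) ∧ (x2 ∨ x1) ∧ (x2 ∨ ¬x3) ∧ x4   — distribute ∨ over ∧
≡ x1 ∧ (x2 ∨ ¬x3) ∧ x4   — simplify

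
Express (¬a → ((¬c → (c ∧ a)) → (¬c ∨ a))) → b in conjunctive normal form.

(¬a ∨ b) ∧ (c ∨ b)

(¬a → ((¬c → (c ∧ a)) → (¬c ∨ a))) → b
≡ ¬(¬a → ((¬c → (c ∧ a)) → (¬c ∨ a))) ∨ b   (eliminate →)
≡ ¬(¬¬a ∨ ((¬c → (c ∧ a)) → (¬c ∨ a))) ∨ b   (eliminate →)
≡ ¬(¬¬a ∨ ¬(¬c → (c ∧ a)) ∨ ¬c ∨ a) ∨ b   (eliminate →)
≡ ¬(¬¬a ∨ ¬(¬¬c ∨ (c ∧ a)) ∨ ¬c ∨ a) ∨ b   (eliminate →)
≡ (¬¬¬a ∧ ¬¬(¬¬c ∨ (c ∧ a)) ∧ ¬¬c ∧ ¬a) ∨ b   (De Morgan)
≡ (¬a ∧ ¬¬(¬¬c ∨ (c ∧ a)) ∧ ¬¬c ∧ ¬a) ∨ b   (double negation)
≡ (¬a ∧ (¬¬c ∨ (c ∧ a)) ∧ ¬¬c ∧ ¬a) ∨ b   (double negation)
≡ (¬a ∧ (c ∨ (c ∧ a)) ∧ ¬¬c ∧ ¬a) ∨ b   (double negation)
≡ (¬a ∧ (c ∨ (c ∧ a)) ∧ c ∧ ¬a) ∨ b   (double negation)
≡ (¬a ∨ b) ∧ (c ∨ c ∨ b) ∧ (c ∨ a ∨ b) ∧ (c ∨ b) ∧ (¬a ∨ b)   (distribute ∨ over ∧)
≡ (¬a ∨ b) ∧ (c ∨ b)   (simplify)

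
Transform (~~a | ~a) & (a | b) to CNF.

(~~a | ~a) & (a | b)
≡ (a | ~a) & (a | b)   — double negation
≡ a | b   — simplify

a | b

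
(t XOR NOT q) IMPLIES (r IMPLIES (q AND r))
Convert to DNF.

(t XOR NOT q) IMPLIES (r IMPLIES (q AND r))
= NOT (t XOR NOT q) OR (r IMPLIES (q AND r))   [eliminate IMPLIES]
= NOT ((t AND NOT NOT q) OR (NOT t AND NOT q)) OR (r IMPLIES (q AND r))   [expand XOR]
= NOT ((t AND NOT NOT q) OR (NOT t AND NOT q)) OR NOT r OR (q AND r)   [eliminate IMPLIES]
= (NOT (t AND NOT NOT q) AND NOT (NOT t AND NOT q)) OR NOT r OR (q AND r)   [De Morgan]
= ((NOT t OR NOT NOT NOT q) AND NOT (NOT t AND NOT q)) OR NOT r OR (q AND r)   [De Morgan]
= ((NOT t OR NOT q) AND NOT (NOT t AND NOT q)) OR NOT r OR (q AND r)   [double negation]
= ((NOT t OR NOT q) AND (NOT NOT t OR NOT NOT q)) OR NOT r OR (q AND r)   [De Morgan]
= ((NOT t OR NOT q) AND (t OR NOT NOT q)) OR NOT r OR (q AND r)   [double negation]
= ((NOT t OR NOT q) AND (t OR q)) OR NOT r OR (q AND r)   [double negation]
= (NOT t AND t) OR (NOT t AND q) OR (NOT q AND t) OR (NOT q AND q) OR NOT r OR (q AND r)   [distribute AND over OR]
= (NOT t AND q) OR (NOT q AND t) OR NOT r OR (q AND r)   [simplify]

(NOT t AND q) OR (NOT q AND t) OR NOT r OR (q AND r)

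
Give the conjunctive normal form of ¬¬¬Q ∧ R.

¬Q ∧ R

¬¬¬Q ∧ R
≡ ¬Q ∧ R   [double negation]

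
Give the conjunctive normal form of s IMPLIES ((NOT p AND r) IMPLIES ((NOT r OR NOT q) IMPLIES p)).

NOT s OR p OR NOT r OR q

s IMPLIES ((NOT p AND r) IMPLIES ((NOT r OR NOT q) IMPLIES p))
≡ NOT s OR ((NOT p AND r) IMPLIES ((NOT r OR NOT q) IMPLIES p))
≡ NOT s OR NOT (NOT p AND r) OR ((NOT r OR NOT q) IMPLIES p)
≡ NOT s OR NOT (NOT p AND r) OR NOT (NOT r OR NOT q) OR p
≡ NOT s OR NOT NOT p OR NOT r OR NOT (NOT r OR NOT q) OR p
≡ NOT s OR p OR NOT r OR NOT (NOT r OR NOT q) OR p
≡ NOT s OR p OR NOT r OR (NOT NOT r AND NOT NOT q) OR p
≡ NOT s OR p OR NOT r OR (r AND NOT NOT q) OR p
≡ NOT s OR p OR NOT r OR (r AND q) OR p
≡ (NOT s OR p OR NOT r OR r OR p) AND (NOT s OR p OR NOT r OR q OR p)
≡ NOT s OR p OR NOT r OR q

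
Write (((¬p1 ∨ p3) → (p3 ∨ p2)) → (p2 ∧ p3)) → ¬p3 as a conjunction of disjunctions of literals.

¬p2 ∨ ¬p3

(((¬p1 ∨ p3) → (p3 ∨ p2)) → (p2 ∧ p3)) → ¬p3
= ¬(((¬p1 ∨ p3) → (p3 ∨ p2)) → (p2 ∧ p3)) ∨ ¬p3   [eliminate →]
= ¬(¬((¬p1 ∨ p3) → (p3 ∨ p2)) ∨ (p2 ∧ p3)) ∨ ¬p3   [eliminate →]
= ¬(¬(¬(¬p1 ∨ p3) ∨ p3 ∨ p2) ∨ (p2 ∧ p3)) ∨ ¬p3   [eliminate →]
= (¬¬(¬(¬p1 ∨ p3) ∨ p3 ∨ p2) ∧ ¬(p2 ∧ p3)) ∨ ¬p3   [De Morgan]
= ((¬(¬p1 ∨ p3) ∨ p3 ∨ p2) ∧ ¬(p2 ∧ p3)) ∨ ¬p3   [double negation]
= (((¬¬p1 ∧ ¬p3) ∨ p3 ∨ p2) ∧ ¬(p2 ∧ p3)) ∨ ¬p3   [De Morgan]
= (((p1 ∧ ¬p3) ∨ p3 ∨ p2) ∧ ¬(p2 ∧ p3)) ∨ ¬p3   [double negation]
= (((p1 ∧ ¬p3) ∨ p3 ∨ p2) ∧ (¬p2 ∨ ¬p3)) ∨ ¬p3   [De Morgan]
= (p1 ∨ p3 ∨ p2 ∨ ¬p3) ∧ (¬p3 ∨ p3 ∨ p2 ∨ ¬p3) ∧ (¬p2 ∨ ¬p3 ∨ ¬p3)   [distribute ∨ over ∧]
= ¬p2 ∨ ¬p3   [simplify]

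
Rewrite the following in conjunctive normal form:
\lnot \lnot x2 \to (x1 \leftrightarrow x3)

(\lnot x2 \lor \lnot x1 \lor x3) \land (\lnot x2 \lor \lnot x3 \lor x1)

\lnot \lnot x2 \to (x1 \leftrightarrow x3)
≡ \lnot \lnot \lnot x2 \lor (x1 \leftrightarrow x3)   — eliminate \to
≡ \lnot \lnot \lnot x2 \lor ((x1 \to x3) \land (x3 \to x1))   — eliminate \leftrightarrow
≡ \lnot \lnot \lnot x2 \lor ((\lnot x1 \lor x3) \land (x3 \to x1))   — eliminate \to
≡ \lnot \lnot \lnot x2 \lor ((\lnot x1 \lor x3) \land (\lnot x3 \lor x1))   — eliminate \to
≡ \lnot x2 \lor ((\lnot x1 \lor x3) \land (\lnot x3 \lor x1))   — double negation
≡ (\lnot x2 \lor \lnot x1 \lor x3) \land (\lnot x2 \lor \lnot x3 \lor x1)   — distribute \lor over \land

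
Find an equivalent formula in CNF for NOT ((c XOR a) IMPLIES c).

(c OR a) AND NOT c

NOT ((c XOR a) IMPLIES c)
≡ NOT (NOT (c XOR a) OR c)   — eliminate IMPLIES
≡ NOT (NOT ((c OR a) AND NOT (c AND a)) OR c)   — expand XOR
≡ NOT NOT ((c OR a) AND NOT (c AND a)) AND NOT c   — De Morgan
≡ (c OR a) AND NOT (c AND a) AND NOT c   — double negation
≡ (c OR a) AND (NOT c OR NOT a) AND NOT c   — De Morgan
≡ (c OR a) AND NOT c   — simplify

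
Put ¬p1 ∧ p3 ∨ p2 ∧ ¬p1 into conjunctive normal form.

¬p1 ∧ p3 ∨ p2 ∧ ¬p1
≡ (¬p1 ∨ p2) ∧ (¬p1 ∨ ¬p1) ∧ (p3 ∨ p2) ∧ (p3 ∨ ¬p1)   [distribute ∨ over ∧]
≡ ¬p1 ∧ (p3 ∨ p2)   [simplify]

¬p1 ∧ (p3 ∨ p2)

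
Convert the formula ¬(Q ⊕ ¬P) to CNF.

(¬Q ∨ ¬P) ∧ (P ∨ Q)

¬(Q ⊕ ¬P)
≡ ¬((Q ∨ ¬P) ∧ ¬(Q ∧ ¬P))   (expand ⊕)
≡ ¬(Q ∨ ¬P) ∨ ¬¬(Q ∧ ¬P)   (De Morgan)
≡ (¬Q ∧ ¬¬P) ∨ ¬¬(Q ∧ ¬P)   (De Morgan)
≡ (¬Q ∧ P) ∨ ¬¬(Q ∧ ¬P)   (double negation)
≡ (¬Q ∧ P) ∨ (Q ∧ ¬P)   (double negation)
≡ (¬Q ∨ Q) ∧ (¬Q ∨ ¬P) ∧ (P ∨ Q) ∧ (P ∨ ¬P)   (distribute ∨ over ∧)
≡ (¬Q ∨ ¬P) ∧ (P ∨ Q)   (simplify)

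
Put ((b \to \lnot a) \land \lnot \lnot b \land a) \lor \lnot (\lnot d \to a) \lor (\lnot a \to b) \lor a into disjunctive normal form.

(\lnot d \land \lnot a) \lor a \lor b

((b \to \lnot a) \land \lnot \lnot b \land a) \lor \lnot (\lnot d \to a) \lor (\lnot a \to b) \lor a
= ((\lnot b \lor \lnot a) \land \lnot \lnot b \land a) \lor \lnot (\lnot d \to a) \lor (\lnot a \to b) \lor a
= ((\lnot b \lor \lnot a) \land \lnot \lnot b \land a) \lor \lnot (\lnot \lnot d \lor a) \lor (\lnot a \to b) \lor a
= ((\lnot b \lor \lnot a) \land \lnot \lnot b \land a) \lor \lnot (\lnot \lnot d \lor a) \lor \lnot \lnot a \lor b \lor a
= ((\lnot b \lor \lnot a) \land b \land a) \lor \lnot (\lnot \lnot d \lor a) \lor \lnot \lnot a \lor b \lor a
= ((\lnot b \lor \lnot a) \land b \land a) \lor (\lnot \lnot \lnot d \land \lnot a) \lor \lnot \lnot a \lor b \lor a
= ((\lnot b \lor \lnot a) \land b \land a) \lor (\lnot d \land \lnot a) \lor \lnot \lnot a \lor b \lor a
= ((\lnot b \lor \lnot a) \land b \land a) \lor (\lnot d \land \lnot a) \lor a \lor b \lor a
= (\lnot b \land b \land a) \lor (\lnot a \land b \land a) \lor (\lnot d \land \lnot a) \lor a \lor b \lor a
= (\lnot d \land \lnot a) \lor a \lor b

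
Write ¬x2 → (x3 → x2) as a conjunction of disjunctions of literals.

x2 ∨ ¬x3

¬x2 → (x3 → x2)
⇔ ¬¬x2 ∨ (x3 → x2)   (eliminate →)
⇔ ¬¬x2 ∨ ¬x3 ∨ x2   (eliminate →)
⇔ x2 ∨ ¬x3 ∨ x2   (double negation)
⇔ x2 ∨ ¬x3   (simplify)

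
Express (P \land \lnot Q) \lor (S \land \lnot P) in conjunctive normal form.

(P \land \lnot Q) \lor (S \land \lnot P)
≡ (P \lor S) \land (P \lor \lnot P) \land (\lnot Q \lor S) \land (\lnot Q \lor \lnot P)   — distribute \lor over \land
≡ (P \lor S) \land (\lnot Q \lor S) \land (\lnot Q \lor \lnot P)   — simplify

(P \lor S) \land (\lnot Q \lor S) \land (\lnot Q \lor \lnot P)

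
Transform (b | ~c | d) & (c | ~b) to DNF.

(b | ~c | d) & (c | ~b)
≡ (b & c) | (b & ~b) | (~c & c) | (~c & ~b) | (d & c) | (d & ~b)   — distribute & over |
≡ (b & c) | (~c & ~b) | (d & c) | (d & ~b)   — simplify

(b & c) | (~c & ~b) | (d & c) | (d & ~b)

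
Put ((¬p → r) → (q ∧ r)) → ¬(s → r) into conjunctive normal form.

((¬p → r) → (q ∧ r)) → ¬(s → r)
= ¬((¬p → r) → (q ∧ r)) ∨ ¬(s → r)   [eliminate →]
= ¬(¬(¬p → r) ∨ (q ∧ r)) ∨ ¬(s → r)   [eliminate →]
= ¬(¬(¬¬p ∨ r) ∨ (q ∧ r)) ∨ ¬(s → r)   [eliminate →]
= ¬(¬(¬¬p ∨ r) ∨ (q ∧ r)) ∨ ¬(¬s ∨ r)   [eliminate →]
= (¬¬(¬¬p ∨ r) ∧ ¬(q ∧ r)) ∨ ¬(¬s ∨ r)   [De Morgan]
= ((¬¬p ∨ r) ∧ ¬(q ∧ r)) ∨ ¬(¬s ∨ r)   [double negation]
= ((p ∨ r) ∧ ¬(q ∧ r)) ∨ ¬(¬s ∨ r)   [double negation]
= ((p ∨ r) ∧ (¬q ∨ ¬r)) ∨ ¬(¬s ∨ r)   [De Morgan]
= ((p ∨ r) ∧ (¬q ∨ ¬r)) ∨ (¬¬s ∧ ¬r)   [De Morgan]
= ((p ∨ r) ∧ (¬q ∨ ¬r)) ∨ (s ∧ ¬r)   [double negation]
= (p ∨ r ∨ s) ∧ (p ∨ r ∨ ¬r) ∧ (¬q ∨ ¬r ∨ s) ∧ (¬q ∨ ¬r ∨ ¬r)   [distribute ∨ over ∧]
= (p ∨ r ∨ s) ∧ (¬q ∨ ¬r)   [simplify]

(p ∨ r ∨ s) ∧ (¬q ∨ ¬r)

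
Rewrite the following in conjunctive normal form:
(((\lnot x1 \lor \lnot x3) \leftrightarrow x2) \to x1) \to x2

(x1 \lor x2) \land (x3 \lor x2) \land (\lnot x1 \lor x2)

(((\lnot x1 \lor \lnot x3) \leftrightarrow x2) \to x1) \to x2
= \lnot (((\lnot x1 \lor \lnot x3) \leftrightarrow x2) \to x1) \lor x2   (eliminate \to)
= \lnot (\lnot ((\lnot x1 \lor \lnot x3) \leftrightarrow x2) \lor x1) \lor x2   (eliminate \to)
= \lnot (\lnot (((\lnot x1 \lor \lnot x3) \to x2) \land (x2 \to (\lnot x1 \lor \lnot x3))) \lor x1) \lor x2   (eliminate \leftrightarrow)
= \lnot (\lnot ((\lnot (\lnot x1 \lor \lnot x3) \lor x2) \land (x2 \to (\lnot x1 \lor \lnot x3))) \lor x1) \lor x2   (eliminate \to)
= \lnot (\lnot ((\lnot (\lnot x1 \lor \lnot x3) \lor x2) \land (\lnot x2 \lor \lnot x1 \lor \lnot x3)) \lor x1) \lor x2   (eliminate \to)
= (\lnot \lnot ((\lnot (\lnot x1 \lor \lnot x3) \lor x2) \land (\lnot x2 \lor \lnot x1 \lor \lnot x3)) \land \lnot x1) \lor x2   (De Morgan)
= ((\lnot (\lnot x1 \lor \lnot x3) \lor x2) \land (\lnot x2 \lor \lnot x1 \lor \lnot x3) \land \lnot x1) \lor x2   (double negation)
= (((\lnot \lnot x1 \land \lnot \lnot x3) \lor x2) \land (\lnot x2 \lor \lnot x1 \lor \lnot x3) \land \lnot x1) \lor x2   (De Morgan)
= (((x1 \land \lnot \lnot x3) \lor x2) \land (\lnot x2 \lor \lnot x1 \lor \lnot x3) \land \lnot x1) \lor x2   (double negation)
= (((x1 \land x3) \lor x2) \land (\lnot x2 \lor \lnot x1 \lor \lnot x3) \land \lnot x1) \lor x2   (double negation)
= (x1 \lor x2 \lor x2) \land (x3 \lor x2 \lor x2) \land (\lnot x2 \lor \lnot x1 \lor \lnot x3 \lor x2) \land (\lnot x1 \lor x2)   (distribute \lor over \land)
= (x1 \lor x2) \land (x3 \lor x2) \land (\lnot x1 \lor x2)   (simplify)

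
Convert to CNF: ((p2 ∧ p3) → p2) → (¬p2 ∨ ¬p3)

((p2 ∧ p3) → p2) → (¬p2 ∨ ¬p3)
≡ ¬((p2 ∧ p3) → p2) ∨ ¬p2 ∨ ¬p3   [eliminate →]
≡ ¬(¬(p2 ∧ p3) ∨ p2) ∨ ¬p2 ∨ ¬p3   [eliminate →]
≡ (¬¬(p2 ∧ p3) ∧ ¬p2) ∨ ¬p2 ∨ ¬p3   [De Morgan]
≡ (p2 ∧ p3 ∧ ¬p2) ∨ ¬p2 ∨ ¬p3   [double negation]
≡ (p2 ∨ ¬p2 ∨ ¬p3) ∧ (p3 ∨ ¬p2 ∨ ¬p3) ∧ (¬p2 ∨ ¬p2 ∨ ¬p3)   [distribute ∨ over ∧]
≡ ¬p2 ∨ ¬p3   [simplify]

¬p2 ∨ ¬p3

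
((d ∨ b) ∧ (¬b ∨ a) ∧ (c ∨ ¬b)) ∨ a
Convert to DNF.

((d ∨ b) ∧ (¬b ∨ a) ∧ (c ∨ ¬b)) ∨ a
= (d ∧ ¬b ∧ c) ∨ (d ∧ ¬b ∧ ¬b) ∨ (d ∧ a ∧ c) ∨ (d ∧ a ∧ ¬b) ∨ (b ∧ ¬b ∧ c) ∨ (b ∧ ¬b ∧ ¬b) ∨ (b ∧ a ∧ c) ∨ (b ∧ a ∧ ¬b) ∨ a   — distribute ∧ over ∨
= (d ∧ ¬b) ∨ a   — simplify

(d ∧ ¬b) ∨ a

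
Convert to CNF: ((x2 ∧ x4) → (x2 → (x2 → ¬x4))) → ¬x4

x2 ∨ ¬x4

((x2 ∧ x4) → (x2 → (x2 → ¬x4))) → ¬x4
⇔ ¬((x2 ∧ x4) → (x2 → (x2 → ¬x4))) ∨ ¬x4
⇔ ¬(¬(x2 ∧ x4) ∨ (x2 → (x2 → ¬x4))) ∨ ¬x4
⇔ ¬(¬(x2 ∧ x4) ∨ ¬x2 ∨ (x2 → ¬x4)) ∨ ¬x4
⇔ ¬(¬(x2 ∧ x4) ∨ ¬x2 ∨ ¬x2 ∨ ¬x4) ∨ ¬x4
⇔ (¬¬(x2 ∧ x4) ∧ ¬¬x2 ∧ ¬¬x2 ∧ ¬¬x4) ∨ ¬x4
⇔ (x2 ∧ x4 ∧ ¬¬x2 ∧ ¬¬x2 ∧ ¬¬x4) ∨ ¬x4
⇔ (x2 ∧ x4 ∧ x2 ∧ ¬¬x2 ∧ ¬¬x4) ∨ ¬x4
⇔ (x2 ∧ x4 ∧ x2 ∧ x2 ∧ ¬¬x4) ∨ ¬x4
⇔ (x2 ∧ x4 ∧ x2 ∧ x2 ∧ x4) ∨ ¬x4
⇔ (x2 ∨ ¬x4) ∧ (x4 ∨ ¬x4) ∧ (x2 ∨ ¬x4) ∧ (x2 ∨ ¬x4) ∧ (x4 ∨ ¬x4)
⇔ x2 ∨ ¬x4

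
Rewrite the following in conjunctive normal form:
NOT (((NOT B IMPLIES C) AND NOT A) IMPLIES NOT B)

NOT (((NOT B IMPLIES C) AND NOT A) IMPLIES NOT B)
= NOT (NOT ((NOT B IMPLIES C) AND NOT A) OR NOT B)   [eliminate IMPLIES]
= NOT (NOT ((NOT NOT B OR C) AND NOT A) OR NOT B)   [eliminate IMPLIES]
= NOT NOT ((NOT NOT B OR C) AND NOT A) AND NOT NOT B   [De Morgan]
= (NOT NOT B OR C) AND NOT A AND NOT NOT B   [double negation]
= (B OR C) AND NOT A AND NOT NOT B   [double negation]
= (B OR C) AND NOT A AND B   [double negation]
= NOT A AND B   [simplify]

NOT A AND B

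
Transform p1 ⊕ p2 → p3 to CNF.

p1 ⊕ p2 → p3
= ¬(p1 ⊕ p2) ∨ p3   (eliminate →)
= ¬((p1 ∨ p2) ∧ ¬(p1 ∧ p2)) ∨ p3   (expand ⊕)
= ¬(p1 ∨ p2) ∨ ¬¬(p1 ∧ p2) ∨ p3   (De Morgan)
= ¬p1 ∧ ¬p2 ∨ ¬¬(p1 ∧ p2) ∨ p3   (De Morgan)
= ¬p1 ∧ ¬p2 ∨ p1 ∧ p2 ∨ p3   (double negation)
= (¬p1 ∨ p1 ∨ p3) ∧ (¬p1 ∨ p2 ∨ p3) ∧ (¬p2 ∨ p1 ∨ p3) ∧ (¬p2 ∨ p2 ∨ p3)   (distribute ∨ over ∧)
= (¬p1 ∨ p2 ∨ p3) ∧ (¬p2 ∨ p1 ∨ p3)   (simplify)

(¬p1 ∨ p2 ∨ p3) ∧ (¬p2 ∨ p1 ∨ p3)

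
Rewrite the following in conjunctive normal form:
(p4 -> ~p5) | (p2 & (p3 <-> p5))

(p4 -> ~p5) | (p2 & (p3 <-> p5))
≡ ~p4 | ~p5 | (p2 & (p3 <-> p5))   [eliminate ->]
≡ ~p4 | ~p5 | (p2 & (p3 -> p5) & (p5 -> p3))   [eliminate <->]
≡ ~p4 | ~p5 | (p2 & (~p3 | p5) & (p5 -> p3))   [eliminate ->]
≡ ~p4 | ~p5 | (p2 & (~p3 | p5) & (~p5 | p3))   [eliminate ->]
≡ (~p4 | ~p5 | p2) & (~p4 | ~p5 | ~p3 | p5) & (~p4 | ~p5 | ~p5 | p3)   [distribute | over &]
≡ (~p4 | ~p5 | p2) & (~p4 | ~p5 | p3)   [simplify]

(~p4 | ~p5 | p2) & (~p4 | ~p5 | p3)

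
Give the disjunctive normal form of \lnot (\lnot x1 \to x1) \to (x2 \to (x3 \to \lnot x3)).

x1 \lor \lnot x2 \lor \lnot x3

\lnot (\lnot x1 \to x1) \to (x2 \to (x3 \to \lnot x3))
= \lnot \lnot (\lnot x1 \to x1) \lor (x2 \to (x3 \to \lnot x3))   — eliminate \to
= \lnot \lnot (\lnot \lnot x1 \lor x1) \lor (x2 \to (x3 \to \lnot x3))   — eliminate \to
= \lnot \lnot (\lnot \lnot x1 \lor x1) \lor \lnot x2 \lor (x3 \to \lnot x3)   — eliminate \to
= \lnot \lnot (\lnot \lnot x1 \lor x1) \lor \lnot x2 \lor \lnot x3 \lor \lnot x3   — eliminate \to
= \lnot \lnot x1 \lor x1 \lor \lnot x2 \lor \lnot x3 \lor \lnot x3   — double negation
= x1 \lor x1 \lor \lnot x2 \lor \lnot x3 \lor \lnot x3   — double negation
= x1 \lor \lnot x2 \lor \lnot x3   — simplify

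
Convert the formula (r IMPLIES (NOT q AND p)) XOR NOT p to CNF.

(NOT r OR NOT q OR NOT p) AND (r OR p)

(r IMPLIES (NOT q AND p)) XOR NOT p
⇔ ((r IMPLIES (NOT q AND p)) OR NOT p) AND NOT ((r IMPLIES (NOT q AND p)) AND NOT p)   [expand XOR]
⇔ (NOT r OR (NOT q AND p) OR NOT p) AND NOT ((r IMPLIES (NOT q AND p)) AND NOT p)   [eliminate IMPLIES]
⇔ (NOT r OR (NOT q AND p) OR NOT p) AND NOT ((NOT r OR (NOT q AND p)) AND NOT p)   [eliminate IMPLIES]
⇔ (NOT r OR (NOT q AND p) OR NOT p) AND (NOT (NOT r OR (NOT q AND p)) OR NOT NOT p)   [De Morgan]
⇔ (NOT r OR (NOT q AND p) OR NOT p) AND ((NOT NOT r AND NOT (NOT q AND p)) OR NOT NOT p)   [De Morgan]
⇔ (NOT r OR (NOT q AND p) OR NOT p) AND ((r AND NOT (NOT q AND p)) OR NOT NOT p)   [double negation]
⇔ (NOT r OR (NOT q AND p) OR NOT p) AND ((r AND (NOT NOT q OR NOT p)) OR NOT NOT p)   [De Morgan]
⇔ (NOT r OR (NOT q AND p) OR NOT p) AND ((r AND (q OR NOT p)) OR NOT NOT p)   [double negation]
⇔ (NOT r OR (NOT q AND p) OR NOT p) AND ((r AND (q OR NOT p)) OR p)   [double negation]
⇔ (NOT r OR NOT q OR NOT p) AND (NOT r OR p OR NOT p) AND (r OR p) AND (q OR NOT p OR p)   [distribute OR over AND]
⇔ (NOT r OR NOT q OR NOT p) AND (r OR p)   [simplify]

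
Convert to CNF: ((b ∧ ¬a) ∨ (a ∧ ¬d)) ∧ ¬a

(b ∨ a) ∧ (b ∨ ¬d) ∧ ¬a

((b ∧ ¬a) ∨ (a ∧ ¬d)) ∧ ¬a
≡ (b ∨ a) ∧ (b ∨ ¬d) ∧ (¬a ∨ a) ∧ (¬a ∨ ¬d) ∧ ¬a   [distribute ∨ over ∧]
≡ (b ∨ a) ∧ (b ∨ ¬d) ∧ ¬a   [simplify]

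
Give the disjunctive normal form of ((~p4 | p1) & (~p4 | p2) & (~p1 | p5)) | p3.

((~p4 | p1) & (~p4 | p2) & (~p1 | p5)) | p3
= (~p4 & ~p4 & ~p1) | (~p4 & ~p4 & p5) | (~p4 & p2 & ~p1) | (~p4 & p2 & p5) | (p1 & ~p4 & ~p1) | (p1 & ~p4 & p5) | (p1 & p2 & ~p1) | (p1 & p2 & p5) | p3   (distribute & over |)
= (~p4 & ~p1) | (~p4 & p5) | (p1 & p2 & p5) | p3   (simplify)

(~p4 & ~p1) | (~p4 & p5) | (p1 & p2 & p5) | p3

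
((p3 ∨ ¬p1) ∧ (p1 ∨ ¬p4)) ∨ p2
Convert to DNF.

(p3 ∧ p1) ∨ (p3 ∧ ¬p4) ∨ (¬p1 ∧ ¬p4) ∨ p2

((p3 ∨ ¬p1) ∧ (p1 ∨ ¬p4)) ∨ p2
≡ (p3 ∧ p1) ∨ (p3 ∧ ¬p4) ∨ (¬p1 ∧ p1) ∨ (¬p1 ∧ ¬p4) ∨ p2   (distribute ∧ over ∨)
≡ (p3 ∧ p1) ∨ (p3 ∧ ¬p4) ∨ (¬p1 ∧ ¬p4) ∨ p2   (simplify)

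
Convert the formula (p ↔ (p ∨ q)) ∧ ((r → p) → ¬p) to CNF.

(p ↔ (p ∨ q)) ∧ ((r → p) → ¬p)
⇔ (p → (p ∨ q)) ∧ ((p ∨ q) → p) ∧ ((r → p) → ¬p)   [eliminate ↔]
⇔ (¬p ∨ p ∨ q) ∧ ((p ∨ q) → p) ∧ ((r → p) → ¬p)   [eliminate →]
⇔ (¬p ∨ p ∨ q) ∧ (¬(p ∨ q) ∨ p) ∧ ((r → p) → ¬p)   [eliminate →]
⇔ (¬p ∨ p ∨ q) ∧ (¬(p ∨ q) ∨ p) ∧ (¬(r → p) ∨ ¬p)   [eliminate →]
⇔ (¬p ∨ p ∨ q) ∧ (¬(p ∨ q) ∨ p) ∧ (¬(¬r ∨ p) ∨ ¬p)   [eliminate →]
⇔ (¬p ∨ p ∨ q) ∧ ((¬p ∧ ¬q) ∨ p) ∧ (¬(¬r ∨ p) ∨ ¬p)   [De Morgan]
⇔ (¬p ∨ p ∨ q) ∧ ((¬p ∧ ¬q) ∨ p) ∧ ((¬¬r ∧ ¬p) ∨ ¬p)   [De Morgan]
⇔ (¬p ∨ p ∨ q) ∧ ((¬p ∧ ¬q) ∨ p) ∧ ((r ∧ ¬p) ∨ ¬p)   [double negation]
⇔ (¬p ∨ p ∨ q) ∧ (¬p ∨ p) ∧ (¬q ∨ p) ∧ (r ∨ ¬p) ∧ (¬p ∨ ¬p)   [distribute ∨ over ∧]
⇔ (¬q ∨ p) ∧ ¬p   [simplify]

(¬q ∨ p) ∧ ¬p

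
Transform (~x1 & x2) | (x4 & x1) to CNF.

(~x1 & x2) | (x4 & x1)
≡ (~x1 | x4) & (~x1 | x1) & (x2 | x4) & (x2 | x1)   [distribute | over &]
≡ (~x1 | x4) & (x2 | x4) & (x2 | x1)   [simplify]

(~x1 | x4) & (x2 | x4) & (x2 | x1)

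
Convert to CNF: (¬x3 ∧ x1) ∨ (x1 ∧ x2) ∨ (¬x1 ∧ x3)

(¬x3 ∨ x2 ∨ ¬x1) ∧ (x1 ∨ x3)

(¬x3 ∧ x1) ∨ (x1 ∧ x2) ∨ (¬x1 ∧ x3)
⇔ (¬x3 ∨ x1 ∨ ¬x1) ∧ (¬x3 ∨ x1 ∨ x3) ∧ (¬x3 ∨ x2 ∨ ¬x1) ∧ (¬x3 ∨ x2 ∨ x3) ∧ (x1 ∨ x1 ∨ ¬x1) ∧ (x1 ∨ x1 ∨ x3) ∧ (x1 ∨ x2 ∨ ¬x1) ∧ (x1 ∨ x2 ∨ x3)   — distribute ∨ over ∧
⇔ (¬x3 ∨ x2 ∨ ¬x1) ∧ (x1 ∨ x3)   — simplify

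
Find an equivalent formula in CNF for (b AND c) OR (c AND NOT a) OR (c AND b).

(b AND c) OR (c AND NOT a) OR (c AND b)
≡ (b OR c OR c) AND (b OR c OR b) AND (b OR NOT a OR c) AND (b OR NOT a OR b) AND (c OR c OR c) AND (c OR c OR b) AND (c OR NOT a OR c) AND (c OR NOT a OR b)
≡ (b OR NOT a) AND c

(b OR NOT a) AND c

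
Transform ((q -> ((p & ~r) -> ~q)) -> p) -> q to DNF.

((q -> ((p & ~r) -> ~q)) -> p) -> q
= ~((q -> ((p & ~r) -> ~q)) -> p) | q   — eliminate ->
= ~(~(q -> ((p & ~r) -> ~q)) | p) | q   — eliminate ->
= ~(~(~q | ((p & ~r) -> ~q)) | p) | q   — eliminate ->
= ~(~(~q | ~(p & ~r) | ~q) | p) | q   — eliminate ->
= (~~(~q | ~(p & ~r) | ~q) & ~p) | q   — De Morgan
= ((~q | ~(p & ~r) | ~q) & ~p) | q   — double negation
= ((~q | ~p | ~~r | ~q) & ~p) | q   — De Morgan
= ((~q | ~p | r | ~q) & ~p) | q   — double negation
= (~q & ~p) | (~p & ~p) | (r & ~p) | (~q & ~p) | q   — distribute & over |
= ~p | q   — simplify

~p | q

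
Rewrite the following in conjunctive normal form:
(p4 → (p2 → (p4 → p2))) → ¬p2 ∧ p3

(p4 ∨ p3) ∧ (p2 ∨ p3) ∧ ¬p2

(p4 → (p2 → (p4 → p2))) → ¬p2 ∧ p3
⇔ ¬(p4 → (p2 → (p4 → p2))) ∨ ¬p2 ∧ p3
⇔ ¬(¬p4 ∨ (p2 → (p4 → p2))) ∨ ¬p2 ∧ p3
⇔ ¬(¬p4 ∨ ¬p2 ∨ (p4 → p2)) ∨ ¬p2 ∧ p3
⇔ ¬(¬p4 ∨ ¬p2 ∨ ¬p4 ∨ p2) ∨ ¬p2 ∧ p3
⇔ ¬¬p4 ∧ ¬¬p2 ∧ ¬¬p4 ∧ ¬p2 ∨ ¬p2 ∧ p3
⇔ p4 ∧ ¬¬p2 ∧ ¬¬p4 ∧ ¬p2 ∨ ¬p2 ∧ p3
⇔ p4 ∧ p2 ∧ ¬¬p4 ∧ ¬p2 ∨ ¬p2 ∧ p3
⇔ p4 ∧ p2 ∧ p4 ∧ ¬p2 ∨ ¬p2 ∧ p3
⇔ (p4 ∨ ¬p2) ∧ (p4 ∨ p3) ∧ (p2 ∨ ¬p2) ∧ (p2 ∨ p3) ∧ (p4 ∨ ¬p2) ∧ (p4 ∨ p3) ∧ (¬p2 ∨ ¬p2) ∧ (¬p2 ∨ p3)
⇔ (p4 ∨ p3) ∧ (p2 ∨ p3) ∧ ¬p2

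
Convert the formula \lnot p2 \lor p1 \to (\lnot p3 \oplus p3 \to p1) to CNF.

(p2 \lor p3 \lor p1) \land (p2 \lor \lnot p3 \lor p1)

\lnot p2 \lor p1 \to (\lnot p3 \oplus p3 \to p1)
= \lnot (\lnot p2 \lor p1) \lor (\lnot p3 \oplus p3 \to p1)   [eliminate \to]
= \lnot (\lnot p2 \lor p1) \lor \lnot (\lnot p3 \oplus p3) \lor p1   [eliminate \to]
= \lnot (\lnot p2 \lor p1) \lor \lnot ((\lnot p3 \lor p3) \land \lnot (\lnot p3 \land p3)) \lor p1   [expand \oplus]
= \lnot \lnot p2 \land \lnot p1 \lor \lnot ((\lnot p3 \lor p3) \land \lnot (\lnot p3 \land p3)) \lor p1   [De Morgan]
= p2 \land \lnot p1 \lor \lnot ((\lnot p3 \lor p3) \land \lnot (\lnot p3 \land p3)) \lor p1   [double negation]
= p2 \land \lnot p1 \lor \lnot (\lnot p3 \lor p3) \lor \lnot \lnot (\lnot p3 \land p3) \lor p1   [De Morgan]
= p2 \land \lnot p1 \lor \lnot \lnot p3 \land \lnot p3 \lor \lnot \lnot (\lnot p3 \land p3) \lor p1   [De Morgan]
= p2 \land \lnot p1 \lor p3 \land \lnot p3 \lor \lnot \lnot (\lnot p3 \land p3) \lor p1   [double negation]
= p2 \land \lnot p1 \lor p3 \land \lnot p3 \lor \lnot p3 \land p3 \lor p1   [double negation]
= (p2 \lor p3 \lor \lnot p3 \lor p1) \land (p2 \lor p3 \lor p3 \lor p1) \land (p2 \lor \lnot p3 \lor \lnot p3 \lor p1) \land (p2 \lor \lnot p3 \lor p3 \lor p1) \land (\lnot p1 \lor p3 \lor \lnot p3 \lor p1) \land (\lnot p1 \lor p3 \lor p3 \lor p1) \land (\lnot p1 \lor \lnot p3 \lor \lnot p3 \lor p1) \land (\lnot p1 \lor \lnot p3 \lor p3 \lor p1)   [distribute \lor over \land]
= (p2 \lor p3 \lor p1) \land (p2 \lor \lnot p3 \lor p1)   [simplify]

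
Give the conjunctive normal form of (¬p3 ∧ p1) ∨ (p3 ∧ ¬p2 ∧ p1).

(¬p3 ∨ ¬p2) ∧ p1

(¬p3 ∧ p1) ∨ (p3 ∧ ¬p2 ∧ p1)
≡ (¬p3 ∨ p3) ∧ (¬p3 ∨ ¬p2) ∧ (¬p3 ∨ p1) ∧ (p1 ∨ p3) ∧ (p1 ∨ ¬p2) ∧ (p1 ∨ p1)   [distribute ∨ over ∧]
≡ (¬p3 ∨ ¬p2) ∧ p1   [simplify]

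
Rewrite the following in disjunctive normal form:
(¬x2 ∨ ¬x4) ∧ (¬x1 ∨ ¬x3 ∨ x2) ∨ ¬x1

(¬x2 ∨ ¬x4) ∧ (¬x1 ∨ ¬x3 ∨ x2) ∨ ¬x1
⇔ ¬x2 ∧ ¬x1 ∨ ¬x2 ∧ ¬x3 ∨ ¬x2 ∧ x2 ∨ ¬x4 ∧ ¬x1 ∨ ¬x4 ∧ ¬x3 ∨ ¬x4 ∧ x2 ∨ ¬x1   [distribute ∧ over ∨]
⇔ ¬x2 ∧ ¬x3 ∨ ¬x4 ∧ ¬x3 ∨ ¬x4 ∧ x2 ∨ ¬x1   [simplify]

¬x2 ∧ ¬x3 ∨ ¬x4 ∧ ¬x3 ∨ ¬x4 ∧ x2 ∨ ¬x1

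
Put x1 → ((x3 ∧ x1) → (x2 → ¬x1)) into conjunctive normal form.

x1 → ((x3 ∧ x1) → (x2 → ¬x1))
= ¬x1 ∨ ((x3 ∧ x1) → (x2 → ¬x1))   (eliminate →)
= ¬x1 ∨ ¬(x3 ∧ x1) ∨ (x2 → ¬x1)   (eliminate →)
= ¬x1 ∨ ¬(x3 ∧ x1) ∨ ¬x2 ∨ ¬x1   (eliminate →)
= ¬x1 ∨ ¬x3 ∨ ¬x1 ∨ ¬x2 ∨ ¬x1   (De Morgan)
= ¬x1 ∨ ¬x3 ∨ ¬x2   (simplify)

¬x1 ∨ ¬x3 ∨ ¬x2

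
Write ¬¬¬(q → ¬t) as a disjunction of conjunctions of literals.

q ∧ t

¬¬¬(q → ¬t)
≡ ¬¬¬(¬q ∨ ¬t)   — eliminate →
≡ ¬(¬q ∨ ¬t)   — double negation
≡ ¬¬q ∧ ¬¬t   — De Morgan
≡ q ∧ ¬¬t   — double negation
≡ q ∧ t   — double negation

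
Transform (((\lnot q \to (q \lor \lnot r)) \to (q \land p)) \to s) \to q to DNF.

(\lnot q \land r \land \lnot s) \lor q

(((\lnot q \to (q \lor \lnot r)) \to (q \land p)) \to s) \to q
≡ \lnot (((\lnot q \to (q \lor \lnot r)) \to (q \land p)) \to s) \lor q   — eliminate \to
≡ \lnot (\lnot ((\lnot q \to (q \lor \lnot r)) \to (q \land p)) \lor s) \lor q   — eliminate \to
≡ \lnot (\lnot (\lnot (\lnot q \to (q \lor \lnot r)) \lor (q \land p)) \lor s) \lor q   — eliminate \to
≡ \lnot (\lnot (\lnot (\lnot \lnot q \lor q \lor \lnot r) \lor (q \land p)) \lor s) \lor q   — eliminate \to
≡ (\lnot \lnot (\lnot (\lnot \lnot q \lor q \lor \lnot r) \lor (q \land p)) \land \lnot s) \lor q   — De Morgan
≡ ((\lnot (\lnot \lnot q \lor q \lor \lnot r) \lor (q \land p)) \land \lnot s) \lor q   — double negation
≡ (((\lnot \lnot \lnot q \land \lnot q \land \lnot \lnot r) \lor (q \land p)) \land \lnot s) \lor q   — De Morgan
≡ (((\lnot q \land \lnot q \land \lnot \lnot r) \lor (q \land p)) \land \lnot s) \lor q   — double negation
≡ (((\lnot q \land \lnot q \land r) \lor (q \land p)) \land \lnot s) \lor q   — double negation
≡ (\lnot q \land \lnot q \land r \land \lnot s) \lor (q \land p \land \lnot s) \lor q   — distribute \land over \lor
≡ (\lnot q \land r \land \lnot s) \lor q   — simplify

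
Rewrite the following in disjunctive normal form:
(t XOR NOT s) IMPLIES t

(t XOR NOT s) IMPLIES t
⇔ NOT (t XOR NOT s) OR t
⇔ NOT ((t AND NOT NOT s) OR (NOT t AND NOT s)) OR t
⇔ (NOT (t AND NOT NOT s) AND NOT (NOT t AND NOT s)) OR t
⇔ ((NOT t OR NOT NOT NOT s) AND NOT (NOT t AND NOT s)) OR t
⇔ ((NOT t OR NOT s) AND NOT (NOT t AND NOT s)) OR t
⇔ ((NOT t OR NOT s) AND (NOT NOT t OR NOT NOT s)) OR t
⇔ ((NOT t OR NOT s) AND (t OR NOT NOT s)) OR t
⇔ ((NOT t OR NOT s) AND (t OR s)) OR t
⇔ (NOT t AND t) OR (NOT t AND s) OR (NOT s AND t) OR (NOT s AND s) OR t
⇔ (NOT t AND s) OR t

(NOT t AND s) OR t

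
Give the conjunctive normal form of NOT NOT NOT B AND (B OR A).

NOT B AND (B OR A)

NOT NOT NOT B AND (B OR A)
= NOT B AND (B OR A)   — double negation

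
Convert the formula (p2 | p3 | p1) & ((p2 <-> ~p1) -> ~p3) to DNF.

(p2 & p1) | (p2 & ~p3) | (p3 & ~p1 & ~p2) | (p1 & ~p3)

(p2 | p3 | p1) & ((p2 <-> ~p1) -> ~p3)
= (p2 | p3 | p1) & (~(p2 <-> ~p1) | ~p3)   [eliminate ->]
= (p2 | p3 | p1) & (~((p2 -> ~p1) & (~p1 -> p2)) | ~p3)   [eliminate <->]
= (p2 | p3 | p1) & (~((~p2 | ~p1) & (~p1 -> p2)) | ~p3)   [eliminate ->]
= (p2 | p3 | p1) & (~((~p2 | ~p1) & (~~p1 | p2)) | ~p3)   [eliminate ->]
= (p2 | p3 | p1) & (~(~p2 | ~p1) | ~(~~p1 | p2) | ~p3)   [De Morgan]
= (p2 | p3 | p1) & ((~~p2 & ~~p1) | ~(~~p1 | p2) | ~p3)   [De Morgan]
= (p2 | p3 | p1) & ((p2 & ~~p1) | ~(~~p1 | p2) | ~p3)   [double negation]
= (p2 | p3 | p1) & ((p2 & p1) | ~(~~p1 | p2) | ~p3)   [double negation]
= (p2 | p3 | p1) & ((p2 & p1) | (~~~p1 & ~p2) | ~p3)   [De Morgan]
= (p2 | p3 | p1) & ((p2 & p1) | (~p1 & ~p2) | ~p3)   [double negation]
= (p2 & p2 & p1) | (p2 & ~p1 & ~p2) | (p2 & ~p3) | (p3 & p2 & p1) | (p3 & ~p1 & ~p2) | (p3 & ~p3) | (p1 & p2 & p1) | (p1 & ~p1 & ~p2) | (p1 & ~p3)   [distribute & over |]
= (p2 & p1) | (p2 & ~p3) | (p3 & ~p1 & ~p2) | (p1 & ~p3)   [simplify]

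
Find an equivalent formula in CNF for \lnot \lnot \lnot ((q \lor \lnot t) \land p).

(\lnot q \lor \lnot p) \land (t \lor \lnot p)

\lnot \lnot \lnot ((q \lor \lnot t) \land p)
≡ \lnot ((q \lor \lnot t) \land p)   [double negation]
≡ \lnot (q \lor \lnot t) \lor \lnot p   [De Morgan]
≡ (\lnot q \land \lnot \lnot t) \lor \lnot p   [De Morgan]
≡ (\lnot q \land t) \lor \lnot p   [double negation]
≡ (\lnot q \lor \lnot p) \land (t \lor \lnot p)   [distribute \lor over \land]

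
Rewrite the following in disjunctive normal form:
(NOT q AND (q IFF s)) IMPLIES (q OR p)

q OR (s AND NOT q) OR p

(NOT q AND (q IFF s)) IMPLIES (q OR p)
= NOT (NOT q AND (q IFF s)) OR q OR p   (eliminate IMPLIES)
= NOT (NOT q AND (q IMPLIES s) AND (s IMPLIES q)) OR q OR p   (eliminate IFF)
= NOT (NOT q AND (NOT q OR s) AND (s IMPLIES q)) OR q OR p   (eliminate IMPLIES)
= NOT (NOT q AND (NOT q OR s) AND (NOT s OR q)) OR q OR p   (eliminate IMPLIES)
= NOT NOT q OR NOT (NOT q OR s) OR NOT (NOT s OR q) OR q OR p   (De Morgan)
= q OR NOT (NOT q OR s) OR NOT (NOT s OR q) OR q OR p   (double negation)
= q OR (NOT NOT q AND NOT s) OR NOT (NOT s OR q) OR q OR p   (De Morgan)
= q OR (q AND NOT s) OR NOT (NOT s OR q) OR q OR p   (double negation)
= q OR (q AND NOT s) OR (NOT NOT s AND NOT q) OR q OR p   (De Morgan)
= q OR (q AND NOT s) OR (s AND NOT q) OR q OR p   (double negation)
= q OR (s AND NOT q) OR p   (simplify)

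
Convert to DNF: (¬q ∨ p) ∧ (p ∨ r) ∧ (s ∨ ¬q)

(¬q ∨ p) ∧ (p ∨ r) ∧ (s ∨ ¬q)
= (¬q ∧ p ∧ s) ∨ (¬q ∧ p ∧ ¬q) ∨ (¬q ∧ r ∧ s) ∨ (¬q ∧ r ∧ ¬q) ∨ (p ∧ p ∧ s) ∨ (p ∧ p ∧ ¬q) ∨ (p ∧ r ∧ s) ∨ (p ∧ r ∧ ¬q)   [distribute ∧ over ∨]
= (¬q ∧ p) ∨ (¬q ∧ r) ∨ (p ∧ s)   [simplify]

(¬q ∧ p) ∨ (¬q ∧ r) ∨ (p ∧ s)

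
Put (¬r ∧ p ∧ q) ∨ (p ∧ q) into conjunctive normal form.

p ∧ q

(¬r ∧ p ∧ q) ∨ (p ∧ q)
= (¬r ∨ p) ∧ (¬r ∨ q) ∧ (p ∨ p) ∧ (p ∨ q) ∧ (q ∨ p) ∧ (q ∨ q)   [distribute ∨ over ∧]
= p ∧ q   [simplify]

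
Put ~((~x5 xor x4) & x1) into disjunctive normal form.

~((~x5 xor x4) & x1)
⇔ ~(((~x5 & ~x4) | (~~x5 & x4)) & x1)
⇔ ~((~x5 & ~x4) | (~~x5 & x4)) | ~x1
⇔ (~(~x5 & ~x4) & ~(~~x5 & x4)) | ~x1
⇔ ((~~x5 | ~~x4) & ~(~~x5 & x4)) | ~x1
⇔ ((x5 | ~~x4) & ~(~~x5 & x4)) | ~x1
⇔ ((x5 | x4) & ~(~~x5 & x4)) | ~x1
⇔ ((x5 | x4) & (~~~x5 | ~x4)) | ~x1
⇔ ((x5 | x4) & (~x5 | ~x4)) | ~x1
⇔ (x5 & ~x5) | (x5 & ~x4) | (x4 & ~x5) | (x4 & ~x4) | ~x1
⇔ (x5 & ~x4) | (x4 & ~x5) | ~x1

(x5 & ~x4) | (x4 & ~x5) | ~x1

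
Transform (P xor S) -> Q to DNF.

(~P & ~S) | (S & P) | Q

(P xor S) -> Q
≡ ~(P xor S) | Q
≡ ~((P & ~S) | (~P & S)) | Q
≡ (~(P & ~S) & ~(~P & S)) | Q
≡ ((~P | ~~S) & ~(~P & S)) | Q
≡ ((~P | S) & ~(~P & S)) | Q
≡ ((~P | S) & (~~P | ~S)) | Q
≡ ((~P | S) & (P | ~S)) | Q
≡ (~P & P) | (~P & ~S) | (S & P) | (S & ~S) | Q
≡ (~P & ~S) | (S & P) | Q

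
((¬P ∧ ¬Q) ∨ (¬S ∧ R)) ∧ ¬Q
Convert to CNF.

(¬P ∨ ¬S) ∧ (¬P ∨ R) ∧ ¬Q

((¬P ∧ ¬Q) ∨ (¬S ∧ R)) ∧ ¬Q
= (¬P ∨ ¬S) ∧ (¬P ∨ R) ∧ (¬Q ∨ ¬S) ∧ (¬Q ∨ R) ∧ ¬Q   [distribute ∨ over ∧]
= (¬P ∨ ¬S) ∧ (¬P ∨ R) ∧ ¬Q   [simplify]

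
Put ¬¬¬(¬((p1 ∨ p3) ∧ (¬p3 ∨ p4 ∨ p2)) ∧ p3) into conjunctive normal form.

¬p3 ∨ p4 ∨ p2

¬¬¬(¬((p1 ∨ p3) ∧ (¬p3 ∨ p4 ∨ p2)) ∧ p3)
≡ ¬(¬((p1 ∨ p3) ∧ (¬p3 ∨ p4 ∨ p2)) ∧ p3)
≡ ¬¬((p1 ∨ p3) ∧ (¬p3 ∨ p4 ∨ p2)) ∨ ¬p3
≡ ((p1 ∨ p3) ∧ (¬p3 ∨ p4 ∨ p2)) ∨ ¬p3
≡ (p1 ∨ p3 ∨ ¬p3) ∧ (¬p3 ∨ p4 ∨ p2 ∨ ¬p3)
≡ ¬p3 ∨ p4 ∨ p2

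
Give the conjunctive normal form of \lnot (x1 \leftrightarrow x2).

\lnot (x1 \leftrightarrow x2)
≡ \lnot ((x1 \to x2) \land (x2 \to x1))
≡ \lnot ((\lnot x1 \lor x2) \land (x2 \to x1))
≡ \lnot ((\lnot x1 \lor x2) \land (\lnot x2 \lor x1))
≡ \lnot (\lnot x1 \lor x2) \lor \lnot (\lnot x2 \lor x1)
≡ (\lnot \lnot x1 \land \lnot x2) \lor \lnot (\lnot x2 \lor x1)
≡ (x1 \land \lnot x2) \lor \lnot (\lnot x2 \lor x1)
≡ (x1 \land \lnot x2) \lor (\lnot \lnot x2 \land \lnot x1)
≡ (x1 \land \lnot x2) \lor (x2 \land \lnot x1)
≡ (x1 \lor x2) \land (x1 \lor \lnot x1) \land (\lnot x2 \lor x2) \land (\lnot x2 \lor \lnot x1)
≡ (x1 \lor x2) \land (\lnot x2 \lor \lnot x1)

(x1 \lor x2) \land (\lnot x2 \lor \lnot x1)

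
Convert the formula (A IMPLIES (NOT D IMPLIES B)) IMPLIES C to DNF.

(A IMPLIES (NOT D IMPLIES B)) IMPLIES C
≡ NOT (A IMPLIES (NOT D IMPLIES B)) OR C   [eliminate IMPLIES]
≡ NOT (NOT A OR (NOT D IMPLIES B)) OR C   [eliminate IMPLIES]
≡ NOT (NOT A OR NOT NOT D OR B) OR C   [eliminate IMPLIES]
≡ (NOT NOT A AND NOT NOT NOT D AND NOT B) OR C   [De Morgan]
≡ (A AND NOT NOT NOT D AND NOT B) OR C   [double negation]
≡ (A AND NOT D AND NOT B) OR C   [double negation]

(A AND NOT D AND NOT B) OR C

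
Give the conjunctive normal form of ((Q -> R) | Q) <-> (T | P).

(Q | T | P) & (~R | T | P) & (~Q | T | P)

((Q -> R) | Q) <-> (T | P)
≡ (((Q -> R) | Q) -> (T | P)) & ((T | P) -> ((Q -> R) | Q))   [eliminate <->]
≡ (~((Q -> R) | Q) | T | P) & ((T | P) -> ((Q -> R) | Q))   [eliminate ->]
≡ (~(~Q | R | Q) | T | P) & ((T | P) -> ((Q -> R) | Q))   [eliminate ->]
≡ (~(~Q | R | Q) | T | P) & (~(T | P) | (Q -> R) | Q)   [eliminate ->]
≡ (~(~Q | R | Q) | T | P) & (~(T | P) | ~Q | R | Q)   [eliminate ->]
≡ ((~~Q & ~R & ~Q) | T | P) & (~(T | P) | ~Q | R | Q)   [De Morgan]
≡ ((Q & ~R & ~Q) | T | P) & (~(T | P) | ~Q | R | Q)   [double negation]
≡ ((Q & ~R & ~Q) | T | P) & ((~T & ~P) | ~Q | R | Q)   [De Morgan]
≡ (Q | T | P) & (~R | T | P) & (~Q | T | P) & (~T | ~Q | R | Q) & (~P | ~Q | R | Q)   [distribute | over &]
≡ (Q | T | P) & (~R | T | P) & (~Q | T | P)   [simplify]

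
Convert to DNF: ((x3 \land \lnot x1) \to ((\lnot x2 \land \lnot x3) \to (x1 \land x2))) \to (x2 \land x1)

((x3 \land \lnot x1) \to ((\lnot x2 \land \lnot x3) \to (x1 \land x2))) \to (x2 \land x1)
≡ \lnot ((x3 \land \lnot x1) \to ((\lnot x2 \land \lnot x3) \to (x1 \land x2))) \lor (x2 \land x1)   — eliminate \to
≡ \lnot (\lnot (x3 \land \lnot x1) \lor ((\lnot x2 \land \lnot x3) \to (x1 \land x2))) \lor (x2 \land x1)   — eliminate \to
≡ \lnot (\lnot (x3 \land \lnot x1) \lor \lnot (\lnot x2 \land \lnot x3) \lor (x1 \land x2)) \lor (x2 \land x1)   — eliminate \to
≡ (\lnot \lnot (x3 \land \lnot x1) \land \lnot \lnot (\lnot x2 \land \lnot x3) \land \lnot (x1 \land x2)) \lor (x2 \land x1)   — De Morgan
≡ (x3 \land \lnot x1 \land \lnot \lnot (\lnot x2 \land \lnot x3) \land \lnot (x1 \land x2)) \lor (x2 \land x1)   — double negation
≡ (x3 \land \lnot x1 \land \lnot x2 \land \lnot x3 \land \lnot (x1 \land x2)) \lor (x2 \land x1)   — double negation
≡ (x3 \land \lnot x1 \land \lnot x2 \land \lnot x3 \land (\lnot x1 \lor \lnot x2)) \lor (x2 \land x1)   — De Morgan
≡ (x3 \land \lnot x1 \land \lnot x2 \land \lnot x3 \land \lnot x1) \lor (x3 \land \lnot x1 \land \lnot x2 \land \lnot x3 \land \lnot x2) \lor (x2 \land x1)   — distribute \land over \lor
≡ x2 \land x1   — simplify

x2 \land x1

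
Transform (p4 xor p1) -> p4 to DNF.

(~p4 & ~p1) | p4

(p4 xor p1) -> p4
= ~(p4 xor p1) | p4   [eliminate ->]
= ~((p4 & ~p1) | (~p4 & p1)) | p4   [expand xor]
= (~(p4 & ~p1) & ~(~p4 & p1)) | p4   [De Morgan]
= ((~p4 | ~~p1) & ~(~p4 & p1)) | p4   [De Morgan]
= ((~p4 | p1) & ~(~p4 & p1)) | p4   [double negation]
= ((~p4 | p1) & (~~p4 | ~p1)) | p4   [De Morgan]
= ((~p4 | p1) & (p4 | ~p1)) | p4   [double negation]
= (~p4 & p4) | (~p4 & ~p1) | (p1 & p4) | (p1 & ~p1) | p4   [distribute & over |]
= (~p4 & ~p1) | p4   [simplify]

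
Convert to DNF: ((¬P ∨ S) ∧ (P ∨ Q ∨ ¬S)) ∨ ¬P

(S ∧ P) ∨ (S ∧ Q) ∨ ¬P

((¬P ∨ S) ∧ (P ∨ Q ∨ ¬S)) ∨ ¬P
≡ (¬P ∧ P) ∨ (¬P ∧ Q) ∨ (¬P ∧ ¬S) ∨ (S ∧ P) ∨ (S ∧ Q) ∨ (S ∧ ¬S) ∨ ¬P   [distribute ∧ over ∨]
≡ (S ∧ P) ∨ (S ∧ Q) ∨ ¬P   [simplify]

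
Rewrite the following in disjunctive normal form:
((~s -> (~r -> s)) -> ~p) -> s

(r & p) | s

((~s -> (~r -> s)) -> ~p) -> s
⇔ ~((~s -> (~r -> s)) -> ~p) | s   [eliminate ->]
⇔ ~(~(~s -> (~r -> s)) | ~p) | s   [eliminate ->]
⇔ ~(~(~~s | (~r -> s)) | ~p) | s   [eliminate ->]
⇔ ~(~(~~s | ~~r | s) | ~p) | s   [eliminate ->]
⇔ (~~(~~s | ~~r | s) & ~~p) | s   [De Morgan]
⇔ ((~~s | ~~r | s) & ~~p) | s   [double negation]
⇔ ((s | ~~r | s) & ~~p) | s   [double negation]
⇔ ((s | r | s) & ~~p) | s   [double negation]
⇔ ((s | r | s) & p) | s   [double negation]
⇔ (s & p) | (r & p) | (s & p) | s   [distribute & over |]
⇔ (r & p) | s   [simplify]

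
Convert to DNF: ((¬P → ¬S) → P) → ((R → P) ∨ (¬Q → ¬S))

((¬P → ¬S) → P) → ((R → P) ∨ (¬Q → ¬S))
≡ ¬((¬P → ¬S) → P) ∨ (R → P) ∨ (¬Q → ¬S)   — eliminate →
≡ ¬(¬(¬P → ¬S) ∨ P) ∨ (R → P) ∨ (¬Q → ¬S)   — eliminate →
≡ ¬(¬(¬¬P ∨ ¬S) ∨ P) ∨ (R → P) ∨ (¬Q → ¬S)   — eliminate →
≡ ¬(¬(¬¬P ∨ ¬S) ∨ P) ∨ ¬R ∨ P ∨ (¬Q → ¬S)   — eliminate →
≡ ¬(¬(¬¬P ∨ ¬S) ∨ P) ∨ ¬R ∨ P ∨ ¬¬Q ∨ ¬S   — eliminate →
≡ (¬¬(¬¬P ∨ ¬S) ∧ ¬P) ∨ ¬R ∨ P ∨ ¬¬Q ∨ ¬S   — De Morgan
≡ ((¬¬P ∨ ¬S) ∧ ¬P) ∨ ¬R ∨ P ∨ ¬¬Q ∨ ¬S   — double negation
≡ ((P ∨ ¬S) ∧ ¬P) ∨ ¬R ∨ P ∨ ¬¬Q ∨ ¬S   — double negation
≡ ((P ∨ ¬S) ∧ ¬P) ∨ ¬R ∨ P ∨ Q ∨ ¬S   — double negation
≡ (P ∧ ¬P) ∨ (¬S ∧ ¬P) ∨ ¬R ∨ P ∨ Q ∨ ¬S   — distribute ∧ over ∨
≡ ¬R ∨ P ∨ Q ∨ ¬S   — simplify

¬R ∨ P ∨ Q ∨ ¬S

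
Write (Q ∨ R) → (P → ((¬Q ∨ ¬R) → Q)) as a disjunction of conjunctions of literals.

(¬Q ∧ ¬R) ∨ ¬P ∨ Q

(Q ∨ R) → (P → ((¬Q ∨ ¬R) → Q))
= ¬(Q ∨ R) ∨ (P → ((¬Q ∨ ¬R) → Q))   [eliminate →]
= ¬(Q ∨ R) ∨ ¬P ∨ ((¬Q ∨ ¬R) → Q)   [eliminate →]
= ¬(Q ∨ R) ∨ ¬P ∨ ¬(¬Q ∨ ¬R) ∨ Q   [eliminate →]
= (¬Q ∧ ¬R) ∨ ¬P ∨ ¬(¬Q ∨ ¬R) ∨ Q   [De Morgan]
= (¬Q ∧ ¬R) ∨ ¬P ∨ (¬¬Q ∧ ¬¬R) ∨ Q   [De Morgan]
= (¬Q ∧ ¬R) ∨ ¬P ∨ (Q ∧ ¬¬R) ∨ Q   [double negation]
= (¬Q ∧ ¬R) ∨ ¬P ∨ (Q ∧ R) ∨ Q   [double negation]
= (¬Q ∧ ¬R) ∨ ¬P ∨ Q   [simplify]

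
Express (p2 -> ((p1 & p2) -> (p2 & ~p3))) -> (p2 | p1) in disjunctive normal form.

(p2 -> ((p1 & p2) -> (p2 & ~p3))) -> (p2 | p1)
= ~(p2 -> ((p1 & p2) -> (p2 & ~p3))) | p2 | p1   [eliminate ->]
= ~(~p2 | ((p1 & p2) -> (p2 & ~p3))) | p2 | p1   [eliminate ->]
= ~(~p2 | ~(p1 & p2) | (p2 & ~p3)) | p2 | p1   [eliminate ->]
= (~~p2 & ~~(p1 & p2) & ~(p2 & ~p3)) | p2 | p1   [De Morgan]
= (p2 & ~~(p1 & p2) & ~(p2 & ~p3)) | p2 | p1   [double negation]
= (p2 & p1 & p2 & ~(p2 & ~p3)) | p2 | p1   [double negation]
= (p2 & p1 & p2 & (~p2 | ~~p3)) | p2 | p1   [De Morgan]
= (p2 & p1 & p2 & (~p2 | p3)) | p2 | p1   [double negation]
= (p2 & p1 & p2 & ~p2) | (p2 & p1 & p2 & p3) | p2 | p1   [distribute & over |]
= p2 | p1   [simplify]

p2 | p1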